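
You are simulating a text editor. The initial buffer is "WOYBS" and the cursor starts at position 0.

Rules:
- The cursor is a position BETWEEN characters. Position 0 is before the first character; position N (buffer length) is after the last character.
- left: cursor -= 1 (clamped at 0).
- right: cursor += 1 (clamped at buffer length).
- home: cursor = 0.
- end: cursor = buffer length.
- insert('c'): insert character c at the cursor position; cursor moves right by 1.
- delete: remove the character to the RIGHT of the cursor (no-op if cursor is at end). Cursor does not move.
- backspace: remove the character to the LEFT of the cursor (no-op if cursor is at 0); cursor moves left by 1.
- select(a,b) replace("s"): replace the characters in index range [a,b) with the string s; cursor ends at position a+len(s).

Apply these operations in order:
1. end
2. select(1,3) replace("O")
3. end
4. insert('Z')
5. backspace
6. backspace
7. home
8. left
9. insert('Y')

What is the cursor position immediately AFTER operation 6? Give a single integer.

Answer: 3

Derivation:
After op 1 (end): buf='WOYBS' cursor=5
After op 2 (select(1,3) replace("O")): buf='WOBS' cursor=2
After op 3 (end): buf='WOBS' cursor=4
After op 4 (insert('Z')): buf='WOBSZ' cursor=5
After op 5 (backspace): buf='WOBS' cursor=4
After op 6 (backspace): buf='WOB' cursor=3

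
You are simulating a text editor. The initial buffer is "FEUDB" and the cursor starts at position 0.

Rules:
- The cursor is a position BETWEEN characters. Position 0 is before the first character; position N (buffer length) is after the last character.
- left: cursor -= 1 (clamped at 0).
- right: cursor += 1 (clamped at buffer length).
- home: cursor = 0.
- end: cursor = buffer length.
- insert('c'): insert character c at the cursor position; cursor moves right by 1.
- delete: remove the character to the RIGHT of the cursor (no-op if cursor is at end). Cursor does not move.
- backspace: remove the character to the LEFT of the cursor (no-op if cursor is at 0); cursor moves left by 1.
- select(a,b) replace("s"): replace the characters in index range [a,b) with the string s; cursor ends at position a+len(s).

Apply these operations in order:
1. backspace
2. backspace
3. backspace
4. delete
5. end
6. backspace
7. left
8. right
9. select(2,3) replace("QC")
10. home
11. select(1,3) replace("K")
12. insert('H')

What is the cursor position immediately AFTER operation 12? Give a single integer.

After op 1 (backspace): buf='FEUDB' cursor=0
After op 2 (backspace): buf='FEUDB' cursor=0
After op 3 (backspace): buf='FEUDB' cursor=0
After op 4 (delete): buf='EUDB' cursor=0
After op 5 (end): buf='EUDB' cursor=4
After op 6 (backspace): buf='EUD' cursor=3
After op 7 (left): buf='EUD' cursor=2
After op 8 (right): buf='EUD' cursor=3
After op 9 (select(2,3) replace("QC")): buf='EUQC' cursor=4
After op 10 (home): buf='EUQC' cursor=0
After op 11 (select(1,3) replace("K")): buf='EKC' cursor=2
After op 12 (insert('H')): buf='EKHC' cursor=3

Answer: 3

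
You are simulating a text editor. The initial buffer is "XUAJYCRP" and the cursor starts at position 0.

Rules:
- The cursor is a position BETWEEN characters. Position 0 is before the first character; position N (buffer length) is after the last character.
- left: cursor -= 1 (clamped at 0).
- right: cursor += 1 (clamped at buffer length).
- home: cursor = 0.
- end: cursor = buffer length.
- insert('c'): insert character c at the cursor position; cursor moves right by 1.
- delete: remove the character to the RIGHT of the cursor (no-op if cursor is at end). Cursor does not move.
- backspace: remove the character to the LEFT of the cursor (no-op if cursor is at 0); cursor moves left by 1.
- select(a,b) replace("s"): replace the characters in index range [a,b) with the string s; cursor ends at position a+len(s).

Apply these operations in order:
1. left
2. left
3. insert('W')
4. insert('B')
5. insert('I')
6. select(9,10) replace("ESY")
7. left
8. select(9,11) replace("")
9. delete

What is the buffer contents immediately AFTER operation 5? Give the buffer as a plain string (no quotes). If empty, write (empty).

After op 1 (left): buf='XUAJYCRP' cursor=0
After op 2 (left): buf='XUAJYCRP' cursor=0
After op 3 (insert('W')): buf='WXUAJYCRP' cursor=1
After op 4 (insert('B')): buf='WBXUAJYCRP' cursor=2
After op 5 (insert('I')): buf='WBIXUAJYCRP' cursor=3

Answer: WBIXUAJYCRP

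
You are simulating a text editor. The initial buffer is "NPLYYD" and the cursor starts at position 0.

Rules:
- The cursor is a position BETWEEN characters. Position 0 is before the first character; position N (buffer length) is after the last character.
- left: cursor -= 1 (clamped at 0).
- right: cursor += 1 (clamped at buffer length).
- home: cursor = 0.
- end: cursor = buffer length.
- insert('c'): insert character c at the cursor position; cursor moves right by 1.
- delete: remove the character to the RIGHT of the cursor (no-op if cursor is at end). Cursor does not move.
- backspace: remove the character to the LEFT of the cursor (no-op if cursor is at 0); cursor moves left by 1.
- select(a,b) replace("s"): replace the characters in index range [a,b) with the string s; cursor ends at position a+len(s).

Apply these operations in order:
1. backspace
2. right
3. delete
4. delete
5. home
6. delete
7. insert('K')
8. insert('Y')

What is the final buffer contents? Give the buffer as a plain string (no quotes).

After op 1 (backspace): buf='NPLYYD' cursor=0
After op 2 (right): buf='NPLYYD' cursor=1
After op 3 (delete): buf='NLYYD' cursor=1
After op 4 (delete): buf='NYYD' cursor=1
After op 5 (home): buf='NYYD' cursor=0
After op 6 (delete): buf='YYD' cursor=0
After op 7 (insert('K')): buf='KYYD' cursor=1
After op 8 (insert('Y')): buf='KYYYD' cursor=2

Answer: KYYYD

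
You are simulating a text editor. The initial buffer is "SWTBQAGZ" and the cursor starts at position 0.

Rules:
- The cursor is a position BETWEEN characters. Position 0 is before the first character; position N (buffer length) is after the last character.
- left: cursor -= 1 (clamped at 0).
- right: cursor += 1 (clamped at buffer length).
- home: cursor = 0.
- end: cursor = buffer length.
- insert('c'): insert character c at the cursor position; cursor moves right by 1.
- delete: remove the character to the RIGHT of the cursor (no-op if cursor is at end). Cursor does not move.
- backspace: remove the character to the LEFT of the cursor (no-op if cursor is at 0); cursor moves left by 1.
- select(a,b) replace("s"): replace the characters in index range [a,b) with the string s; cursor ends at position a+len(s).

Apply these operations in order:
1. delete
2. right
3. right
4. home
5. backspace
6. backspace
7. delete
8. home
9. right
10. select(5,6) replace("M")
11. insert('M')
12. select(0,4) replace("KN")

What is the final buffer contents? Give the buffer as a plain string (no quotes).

After op 1 (delete): buf='WTBQAGZ' cursor=0
After op 2 (right): buf='WTBQAGZ' cursor=1
After op 3 (right): buf='WTBQAGZ' cursor=2
After op 4 (home): buf='WTBQAGZ' cursor=0
After op 5 (backspace): buf='WTBQAGZ' cursor=0
After op 6 (backspace): buf='WTBQAGZ' cursor=0
After op 7 (delete): buf='TBQAGZ' cursor=0
After op 8 (home): buf='TBQAGZ' cursor=0
After op 9 (right): buf='TBQAGZ' cursor=1
After op 10 (select(5,6) replace("M")): buf='TBQAGM' cursor=6
After op 11 (insert('M')): buf='TBQAGMM' cursor=7
After op 12 (select(0,4) replace("KN")): buf='KNGMM' cursor=2

Answer: KNGMM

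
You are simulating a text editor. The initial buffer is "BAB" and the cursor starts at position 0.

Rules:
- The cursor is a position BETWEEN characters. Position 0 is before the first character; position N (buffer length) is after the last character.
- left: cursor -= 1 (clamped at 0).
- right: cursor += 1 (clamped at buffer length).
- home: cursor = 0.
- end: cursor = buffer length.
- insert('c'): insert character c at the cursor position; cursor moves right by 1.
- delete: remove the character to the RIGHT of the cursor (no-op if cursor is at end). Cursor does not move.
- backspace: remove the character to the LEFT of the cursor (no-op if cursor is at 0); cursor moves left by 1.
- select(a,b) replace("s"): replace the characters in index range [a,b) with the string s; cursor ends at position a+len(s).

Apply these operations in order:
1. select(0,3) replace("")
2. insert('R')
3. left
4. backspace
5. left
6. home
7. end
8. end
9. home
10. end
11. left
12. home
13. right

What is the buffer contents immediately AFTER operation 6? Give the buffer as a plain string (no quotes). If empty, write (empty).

After op 1 (select(0,3) replace("")): buf='(empty)' cursor=0
After op 2 (insert('R')): buf='R' cursor=1
After op 3 (left): buf='R' cursor=0
After op 4 (backspace): buf='R' cursor=0
After op 5 (left): buf='R' cursor=0
After op 6 (home): buf='R' cursor=0

Answer: R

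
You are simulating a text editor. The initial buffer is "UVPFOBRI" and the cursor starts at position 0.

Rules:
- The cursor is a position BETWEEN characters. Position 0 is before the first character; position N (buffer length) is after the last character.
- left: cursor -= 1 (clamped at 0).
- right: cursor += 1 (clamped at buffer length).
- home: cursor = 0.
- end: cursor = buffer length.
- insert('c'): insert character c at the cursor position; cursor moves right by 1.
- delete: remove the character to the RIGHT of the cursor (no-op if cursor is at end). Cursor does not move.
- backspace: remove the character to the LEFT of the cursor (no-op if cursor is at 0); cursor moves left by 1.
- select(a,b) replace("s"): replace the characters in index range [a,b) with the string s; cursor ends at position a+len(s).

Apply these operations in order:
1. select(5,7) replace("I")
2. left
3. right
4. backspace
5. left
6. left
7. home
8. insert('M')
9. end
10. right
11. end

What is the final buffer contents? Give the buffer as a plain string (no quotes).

Answer: MUVPFOI

Derivation:
After op 1 (select(5,7) replace("I")): buf='UVPFOII' cursor=6
After op 2 (left): buf='UVPFOII' cursor=5
After op 3 (right): buf='UVPFOII' cursor=6
After op 4 (backspace): buf='UVPFOI' cursor=5
After op 5 (left): buf='UVPFOI' cursor=4
After op 6 (left): buf='UVPFOI' cursor=3
After op 7 (home): buf='UVPFOI' cursor=0
After op 8 (insert('M')): buf='MUVPFOI' cursor=1
After op 9 (end): buf='MUVPFOI' cursor=7
After op 10 (right): buf='MUVPFOI' cursor=7
After op 11 (end): buf='MUVPFOI' cursor=7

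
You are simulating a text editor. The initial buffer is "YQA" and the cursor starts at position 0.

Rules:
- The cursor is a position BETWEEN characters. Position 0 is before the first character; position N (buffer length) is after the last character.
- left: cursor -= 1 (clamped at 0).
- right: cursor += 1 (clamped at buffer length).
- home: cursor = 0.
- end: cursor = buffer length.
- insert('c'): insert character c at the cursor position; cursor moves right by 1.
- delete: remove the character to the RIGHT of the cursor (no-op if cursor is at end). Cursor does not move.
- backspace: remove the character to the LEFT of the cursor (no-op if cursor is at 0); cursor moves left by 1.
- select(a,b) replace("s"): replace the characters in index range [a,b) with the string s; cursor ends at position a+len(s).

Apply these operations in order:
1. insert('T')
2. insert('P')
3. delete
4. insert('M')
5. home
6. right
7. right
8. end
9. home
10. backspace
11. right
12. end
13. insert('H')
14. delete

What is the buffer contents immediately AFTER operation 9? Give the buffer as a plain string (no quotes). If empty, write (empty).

After op 1 (insert('T')): buf='TYQA' cursor=1
After op 2 (insert('P')): buf='TPYQA' cursor=2
After op 3 (delete): buf='TPQA' cursor=2
After op 4 (insert('M')): buf='TPMQA' cursor=3
After op 5 (home): buf='TPMQA' cursor=0
After op 6 (right): buf='TPMQA' cursor=1
After op 7 (right): buf='TPMQA' cursor=2
After op 8 (end): buf='TPMQA' cursor=5
After op 9 (home): buf='TPMQA' cursor=0

Answer: TPMQA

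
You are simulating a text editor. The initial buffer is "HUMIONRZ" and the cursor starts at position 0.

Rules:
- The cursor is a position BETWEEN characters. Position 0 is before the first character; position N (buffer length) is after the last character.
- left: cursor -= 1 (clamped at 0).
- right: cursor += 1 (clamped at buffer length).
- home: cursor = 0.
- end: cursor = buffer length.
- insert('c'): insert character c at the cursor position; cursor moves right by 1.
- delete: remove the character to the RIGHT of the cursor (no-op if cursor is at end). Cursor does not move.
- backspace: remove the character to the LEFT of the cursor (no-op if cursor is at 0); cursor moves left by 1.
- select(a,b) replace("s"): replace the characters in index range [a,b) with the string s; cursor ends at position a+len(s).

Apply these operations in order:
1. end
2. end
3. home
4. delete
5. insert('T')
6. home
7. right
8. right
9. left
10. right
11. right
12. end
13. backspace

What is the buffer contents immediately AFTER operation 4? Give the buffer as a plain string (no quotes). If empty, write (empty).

Answer: UMIONRZ

Derivation:
After op 1 (end): buf='HUMIONRZ' cursor=8
After op 2 (end): buf='HUMIONRZ' cursor=8
After op 3 (home): buf='HUMIONRZ' cursor=0
After op 4 (delete): buf='UMIONRZ' cursor=0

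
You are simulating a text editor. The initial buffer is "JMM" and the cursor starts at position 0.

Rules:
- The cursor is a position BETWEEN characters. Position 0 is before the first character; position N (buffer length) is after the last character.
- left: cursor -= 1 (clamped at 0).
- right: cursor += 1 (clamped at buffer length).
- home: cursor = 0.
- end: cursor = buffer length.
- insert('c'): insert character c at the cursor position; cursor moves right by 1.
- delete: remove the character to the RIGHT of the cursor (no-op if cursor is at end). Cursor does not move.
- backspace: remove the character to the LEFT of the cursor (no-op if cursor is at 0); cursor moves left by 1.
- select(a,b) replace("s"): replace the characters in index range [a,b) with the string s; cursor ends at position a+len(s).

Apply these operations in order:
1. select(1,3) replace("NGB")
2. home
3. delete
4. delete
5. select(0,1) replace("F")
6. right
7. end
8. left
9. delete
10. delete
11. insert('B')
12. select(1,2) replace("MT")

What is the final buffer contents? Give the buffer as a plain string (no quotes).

After op 1 (select(1,3) replace("NGB")): buf='JNGB' cursor=4
After op 2 (home): buf='JNGB' cursor=0
After op 3 (delete): buf='NGB' cursor=0
After op 4 (delete): buf='GB' cursor=0
After op 5 (select(0,1) replace("F")): buf='FB' cursor=1
After op 6 (right): buf='FB' cursor=2
After op 7 (end): buf='FB' cursor=2
After op 8 (left): buf='FB' cursor=1
After op 9 (delete): buf='F' cursor=1
After op 10 (delete): buf='F' cursor=1
After op 11 (insert('B')): buf='FB' cursor=2
After op 12 (select(1,2) replace("MT")): buf='FMT' cursor=3

Answer: FMT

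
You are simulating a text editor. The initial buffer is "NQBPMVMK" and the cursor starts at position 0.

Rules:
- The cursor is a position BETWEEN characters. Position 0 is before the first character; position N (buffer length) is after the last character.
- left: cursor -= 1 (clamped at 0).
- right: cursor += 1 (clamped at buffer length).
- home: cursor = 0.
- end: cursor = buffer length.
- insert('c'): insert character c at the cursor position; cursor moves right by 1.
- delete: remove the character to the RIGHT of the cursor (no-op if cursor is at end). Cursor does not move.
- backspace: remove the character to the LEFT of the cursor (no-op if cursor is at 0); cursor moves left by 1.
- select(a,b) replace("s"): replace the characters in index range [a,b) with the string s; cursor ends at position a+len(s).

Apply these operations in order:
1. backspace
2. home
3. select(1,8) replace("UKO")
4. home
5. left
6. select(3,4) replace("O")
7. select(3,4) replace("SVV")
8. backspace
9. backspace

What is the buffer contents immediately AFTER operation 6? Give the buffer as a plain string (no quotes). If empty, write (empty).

After op 1 (backspace): buf='NQBPMVMK' cursor=0
After op 2 (home): buf='NQBPMVMK' cursor=0
After op 3 (select(1,8) replace("UKO")): buf='NUKO' cursor=4
After op 4 (home): buf='NUKO' cursor=0
After op 5 (left): buf='NUKO' cursor=0
After op 6 (select(3,4) replace("O")): buf='NUKO' cursor=4

Answer: NUKO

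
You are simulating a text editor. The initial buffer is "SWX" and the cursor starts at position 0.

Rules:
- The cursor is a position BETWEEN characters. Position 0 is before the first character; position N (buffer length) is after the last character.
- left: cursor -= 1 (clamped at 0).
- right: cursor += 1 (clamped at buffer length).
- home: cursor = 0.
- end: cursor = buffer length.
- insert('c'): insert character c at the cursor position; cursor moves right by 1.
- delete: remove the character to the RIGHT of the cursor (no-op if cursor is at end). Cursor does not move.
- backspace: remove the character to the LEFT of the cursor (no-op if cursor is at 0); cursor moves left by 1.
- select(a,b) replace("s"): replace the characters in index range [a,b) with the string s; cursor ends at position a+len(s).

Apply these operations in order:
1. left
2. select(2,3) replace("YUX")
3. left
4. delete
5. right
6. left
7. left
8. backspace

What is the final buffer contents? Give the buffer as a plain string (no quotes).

After op 1 (left): buf='SWX' cursor=0
After op 2 (select(2,3) replace("YUX")): buf='SWYUX' cursor=5
After op 3 (left): buf='SWYUX' cursor=4
After op 4 (delete): buf='SWYU' cursor=4
After op 5 (right): buf='SWYU' cursor=4
After op 6 (left): buf='SWYU' cursor=3
After op 7 (left): buf='SWYU' cursor=2
After op 8 (backspace): buf='SYU' cursor=1

Answer: SYU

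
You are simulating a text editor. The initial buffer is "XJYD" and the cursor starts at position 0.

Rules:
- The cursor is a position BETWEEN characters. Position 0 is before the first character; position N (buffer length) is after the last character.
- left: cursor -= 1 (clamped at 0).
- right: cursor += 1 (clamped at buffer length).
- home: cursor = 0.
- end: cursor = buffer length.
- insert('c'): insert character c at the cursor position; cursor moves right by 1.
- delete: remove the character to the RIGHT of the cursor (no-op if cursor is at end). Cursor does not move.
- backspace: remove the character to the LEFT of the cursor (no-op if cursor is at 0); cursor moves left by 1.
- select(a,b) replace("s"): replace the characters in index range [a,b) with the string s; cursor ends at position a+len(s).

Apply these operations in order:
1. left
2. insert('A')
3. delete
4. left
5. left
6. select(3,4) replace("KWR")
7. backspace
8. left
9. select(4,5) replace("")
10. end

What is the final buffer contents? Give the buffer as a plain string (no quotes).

After op 1 (left): buf='XJYD' cursor=0
After op 2 (insert('A')): buf='AXJYD' cursor=1
After op 3 (delete): buf='AJYD' cursor=1
After op 4 (left): buf='AJYD' cursor=0
After op 5 (left): buf='AJYD' cursor=0
After op 6 (select(3,4) replace("KWR")): buf='AJYKWR' cursor=6
After op 7 (backspace): buf='AJYKW' cursor=5
After op 8 (left): buf='AJYKW' cursor=4
After op 9 (select(4,5) replace("")): buf='AJYK' cursor=4
After op 10 (end): buf='AJYK' cursor=4

Answer: AJYK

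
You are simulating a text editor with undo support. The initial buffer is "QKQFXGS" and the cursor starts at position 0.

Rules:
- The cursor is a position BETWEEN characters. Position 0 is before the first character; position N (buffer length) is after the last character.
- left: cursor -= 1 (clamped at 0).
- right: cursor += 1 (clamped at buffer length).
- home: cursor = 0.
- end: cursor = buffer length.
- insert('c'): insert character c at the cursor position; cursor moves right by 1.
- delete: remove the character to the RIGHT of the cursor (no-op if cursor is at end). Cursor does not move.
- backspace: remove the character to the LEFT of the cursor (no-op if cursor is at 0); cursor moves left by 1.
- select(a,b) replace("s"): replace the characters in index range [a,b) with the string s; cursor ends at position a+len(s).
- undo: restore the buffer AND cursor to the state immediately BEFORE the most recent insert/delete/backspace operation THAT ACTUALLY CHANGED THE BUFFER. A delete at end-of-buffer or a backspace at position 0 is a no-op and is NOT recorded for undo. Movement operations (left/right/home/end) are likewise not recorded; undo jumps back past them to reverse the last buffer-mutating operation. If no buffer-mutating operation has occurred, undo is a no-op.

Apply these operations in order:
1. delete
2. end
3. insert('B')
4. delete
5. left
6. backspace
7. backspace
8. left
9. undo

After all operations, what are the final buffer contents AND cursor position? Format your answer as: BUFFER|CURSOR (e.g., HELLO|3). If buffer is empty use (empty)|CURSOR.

After op 1 (delete): buf='KQFXGS' cursor=0
After op 2 (end): buf='KQFXGS' cursor=6
After op 3 (insert('B')): buf='KQFXGSB' cursor=7
After op 4 (delete): buf='KQFXGSB' cursor=7
After op 5 (left): buf='KQFXGSB' cursor=6
After op 6 (backspace): buf='KQFXGB' cursor=5
After op 7 (backspace): buf='KQFXB' cursor=4
After op 8 (left): buf='KQFXB' cursor=3
After op 9 (undo): buf='KQFXGB' cursor=5

Answer: KQFXGB|5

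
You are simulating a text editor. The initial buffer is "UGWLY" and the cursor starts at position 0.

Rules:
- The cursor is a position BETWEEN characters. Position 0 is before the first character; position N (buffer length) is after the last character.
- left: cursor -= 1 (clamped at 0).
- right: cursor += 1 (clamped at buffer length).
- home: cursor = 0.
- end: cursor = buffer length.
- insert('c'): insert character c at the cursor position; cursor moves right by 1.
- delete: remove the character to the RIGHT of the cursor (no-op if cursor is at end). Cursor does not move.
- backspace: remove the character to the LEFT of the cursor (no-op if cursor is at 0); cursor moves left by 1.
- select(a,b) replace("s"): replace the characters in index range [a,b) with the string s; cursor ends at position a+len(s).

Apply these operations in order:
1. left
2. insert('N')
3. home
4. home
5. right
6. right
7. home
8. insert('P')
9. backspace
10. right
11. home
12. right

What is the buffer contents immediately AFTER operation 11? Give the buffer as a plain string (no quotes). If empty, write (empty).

Answer: NUGWLY

Derivation:
After op 1 (left): buf='UGWLY' cursor=0
After op 2 (insert('N')): buf='NUGWLY' cursor=1
After op 3 (home): buf='NUGWLY' cursor=0
After op 4 (home): buf='NUGWLY' cursor=0
After op 5 (right): buf='NUGWLY' cursor=1
After op 6 (right): buf='NUGWLY' cursor=2
After op 7 (home): buf='NUGWLY' cursor=0
After op 8 (insert('P')): buf='PNUGWLY' cursor=1
After op 9 (backspace): buf='NUGWLY' cursor=0
After op 10 (right): buf='NUGWLY' cursor=1
After op 11 (home): buf='NUGWLY' cursor=0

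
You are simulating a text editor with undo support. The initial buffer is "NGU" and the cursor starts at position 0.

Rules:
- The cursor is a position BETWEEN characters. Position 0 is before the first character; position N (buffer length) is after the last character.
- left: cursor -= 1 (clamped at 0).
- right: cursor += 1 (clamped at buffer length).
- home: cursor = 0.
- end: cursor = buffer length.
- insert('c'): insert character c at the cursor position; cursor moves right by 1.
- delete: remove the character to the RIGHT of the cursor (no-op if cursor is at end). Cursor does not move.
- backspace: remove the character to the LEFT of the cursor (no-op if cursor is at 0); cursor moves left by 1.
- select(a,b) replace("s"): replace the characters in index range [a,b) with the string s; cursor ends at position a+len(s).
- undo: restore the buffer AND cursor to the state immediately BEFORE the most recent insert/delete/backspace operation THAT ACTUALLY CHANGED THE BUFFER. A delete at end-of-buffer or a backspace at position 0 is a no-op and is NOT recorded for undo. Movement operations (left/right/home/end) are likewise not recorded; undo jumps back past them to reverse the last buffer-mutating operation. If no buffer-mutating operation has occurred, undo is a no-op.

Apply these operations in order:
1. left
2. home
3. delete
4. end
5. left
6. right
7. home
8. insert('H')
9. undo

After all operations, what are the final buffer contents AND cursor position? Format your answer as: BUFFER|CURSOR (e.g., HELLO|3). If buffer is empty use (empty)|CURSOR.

After op 1 (left): buf='NGU' cursor=0
After op 2 (home): buf='NGU' cursor=0
After op 3 (delete): buf='GU' cursor=0
After op 4 (end): buf='GU' cursor=2
After op 5 (left): buf='GU' cursor=1
After op 6 (right): buf='GU' cursor=2
After op 7 (home): buf='GU' cursor=0
After op 8 (insert('H')): buf='HGU' cursor=1
After op 9 (undo): buf='GU' cursor=0

Answer: GU|0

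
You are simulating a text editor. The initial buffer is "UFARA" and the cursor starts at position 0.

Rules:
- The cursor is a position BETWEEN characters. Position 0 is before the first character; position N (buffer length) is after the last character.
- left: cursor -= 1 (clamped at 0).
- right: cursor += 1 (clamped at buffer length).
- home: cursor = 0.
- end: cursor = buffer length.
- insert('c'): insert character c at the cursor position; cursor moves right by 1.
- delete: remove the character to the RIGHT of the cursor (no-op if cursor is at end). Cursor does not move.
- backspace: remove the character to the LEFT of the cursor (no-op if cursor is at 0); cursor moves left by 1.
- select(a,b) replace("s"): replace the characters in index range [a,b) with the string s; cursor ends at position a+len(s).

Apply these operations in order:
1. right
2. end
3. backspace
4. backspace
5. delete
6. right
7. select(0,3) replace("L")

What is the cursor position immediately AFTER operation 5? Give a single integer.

Answer: 3

Derivation:
After op 1 (right): buf='UFARA' cursor=1
After op 2 (end): buf='UFARA' cursor=5
After op 3 (backspace): buf='UFAR' cursor=4
After op 4 (backspace): buf='UFA' cursor=3
After op 5 (delete): buf='UFA' cursor=3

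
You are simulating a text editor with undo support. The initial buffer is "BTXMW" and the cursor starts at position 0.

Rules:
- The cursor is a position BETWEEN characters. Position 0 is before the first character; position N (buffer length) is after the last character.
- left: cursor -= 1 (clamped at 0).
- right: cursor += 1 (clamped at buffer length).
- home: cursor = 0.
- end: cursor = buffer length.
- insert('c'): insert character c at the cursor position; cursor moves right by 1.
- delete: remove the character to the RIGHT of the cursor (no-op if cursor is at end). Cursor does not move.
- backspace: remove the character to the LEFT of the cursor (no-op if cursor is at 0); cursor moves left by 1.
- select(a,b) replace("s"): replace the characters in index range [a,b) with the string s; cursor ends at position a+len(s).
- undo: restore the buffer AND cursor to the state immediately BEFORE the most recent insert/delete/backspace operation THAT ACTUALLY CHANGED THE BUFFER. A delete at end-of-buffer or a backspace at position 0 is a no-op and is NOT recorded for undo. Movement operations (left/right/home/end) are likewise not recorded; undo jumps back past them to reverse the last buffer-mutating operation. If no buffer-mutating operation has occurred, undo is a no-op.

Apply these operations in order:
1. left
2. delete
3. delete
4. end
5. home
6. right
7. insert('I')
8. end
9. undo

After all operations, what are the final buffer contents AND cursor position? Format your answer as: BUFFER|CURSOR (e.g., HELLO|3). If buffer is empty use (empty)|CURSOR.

Answer: XMW|1

Derivation:
After op 1 (left): buf='BTXMW' cursor=0
After op 2 (delete): buf='TXMW' cursor=0
After op 3 (delete): buf='XMW' cursor=0
After op 4 (end): buf='XMW' cursor=3
After op 5 (home): buf='XMW' cursor=0
After op 6 (right): buf='XMW' cursor=1
After op 7 (insert('I')): buf='XIMW' cursor=2
After op 8 (end): buf='XIMW' cursor=4
After op 9 (undo): buf='XMW' cursor=1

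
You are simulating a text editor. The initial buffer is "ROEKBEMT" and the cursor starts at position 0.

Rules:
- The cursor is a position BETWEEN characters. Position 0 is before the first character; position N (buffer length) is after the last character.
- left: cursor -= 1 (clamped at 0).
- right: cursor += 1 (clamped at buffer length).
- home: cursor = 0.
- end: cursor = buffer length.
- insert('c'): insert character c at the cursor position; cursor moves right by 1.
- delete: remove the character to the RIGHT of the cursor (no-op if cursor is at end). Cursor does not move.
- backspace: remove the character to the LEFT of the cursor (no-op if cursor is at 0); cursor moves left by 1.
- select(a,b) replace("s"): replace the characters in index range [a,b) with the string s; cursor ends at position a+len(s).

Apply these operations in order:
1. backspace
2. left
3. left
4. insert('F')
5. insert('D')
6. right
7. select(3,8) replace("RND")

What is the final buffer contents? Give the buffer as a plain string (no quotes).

Answer: FDRRNDMT

Derivation:
After op 1 (backspace): buf='ROEKBEMT' cursor=0
After op 2 (left): buf='ROEKBEMT' cursor=0
After op 3 (left): buf='ROEKBEMT' cursor=0
After op 4 (insert('F')): buf='FROEKBEMT' cursor=1
After op 5 (insert('D')): buf='FDROEKBEMT' cursor=2
After op 6 (right): buf='FDROEKBEMT' cursor=3
After op 7 (select(3,8) replace("RND")): buf='FDRRNDMT' cursor=6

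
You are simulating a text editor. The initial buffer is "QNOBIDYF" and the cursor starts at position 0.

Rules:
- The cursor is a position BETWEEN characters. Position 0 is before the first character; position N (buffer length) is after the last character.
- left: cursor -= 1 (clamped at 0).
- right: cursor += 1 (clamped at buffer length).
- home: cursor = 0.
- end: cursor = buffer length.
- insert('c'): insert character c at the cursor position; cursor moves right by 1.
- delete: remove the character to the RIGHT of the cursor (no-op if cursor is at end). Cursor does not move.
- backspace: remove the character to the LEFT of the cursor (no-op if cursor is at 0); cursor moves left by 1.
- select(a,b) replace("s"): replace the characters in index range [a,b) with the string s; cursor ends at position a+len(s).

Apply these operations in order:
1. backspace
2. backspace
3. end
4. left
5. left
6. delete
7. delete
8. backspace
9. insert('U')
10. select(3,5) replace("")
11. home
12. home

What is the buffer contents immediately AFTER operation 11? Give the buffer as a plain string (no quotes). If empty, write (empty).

After op 1 (backspace): buf='QNOBIDYF' cursor=0
After op 2 (backspace): buf='QNOBIDYF' cursor=0
After op 3 (end): buf='QNOBIDYF' cursor=8
After op 4 (left): buf='QNOBIDYF' cursor=7
After op 5 (left): buf='QNOBIDYF' cursor=6
After op 6 (delete): buf='QNOBIDF' cursor=6
After op 7 (delete): buf='QNOBID' cursor=6
After op 8 (backspace): buf='QNOBI' cursor=5
After op 9 (insert('U')): buf='QNOBIU' cursor=6
After op 10 (select(3,5) replace("")): buf='QNOU' cursor=3
After op 11 (home): buf='QNOU' cursor=0

Answer: QNOU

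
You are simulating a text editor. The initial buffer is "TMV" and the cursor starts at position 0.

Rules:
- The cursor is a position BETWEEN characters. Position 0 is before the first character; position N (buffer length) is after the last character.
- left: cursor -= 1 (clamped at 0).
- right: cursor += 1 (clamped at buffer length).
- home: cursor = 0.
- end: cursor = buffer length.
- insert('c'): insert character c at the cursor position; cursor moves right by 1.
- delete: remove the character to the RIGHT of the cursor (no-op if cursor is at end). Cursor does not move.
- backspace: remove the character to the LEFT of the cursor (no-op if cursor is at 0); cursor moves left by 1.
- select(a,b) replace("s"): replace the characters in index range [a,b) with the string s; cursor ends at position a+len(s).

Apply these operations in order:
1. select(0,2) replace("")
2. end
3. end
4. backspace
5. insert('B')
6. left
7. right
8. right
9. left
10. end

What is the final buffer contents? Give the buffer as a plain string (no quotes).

Answer: B

Derivation:
After op 1 (select(0,2) replace("")): buf='V' cursor=0
After op 2 (end): buf='V' cursor=1
After op 3 (end): buf='V' cursor=1
After op 4 (backspace): buf='(empty)' cursor=0
After op 5 (insert('B')): buf='B' cursor=1
After op 6 (left): buf='B' cursor=0
After op 7 (right): buf='B' cursor=1
After op 8 (right): buf='B' cursor=1
After op 9 (left): buf='B' cursor=0
After op 10 (end): buf='B' cursor=1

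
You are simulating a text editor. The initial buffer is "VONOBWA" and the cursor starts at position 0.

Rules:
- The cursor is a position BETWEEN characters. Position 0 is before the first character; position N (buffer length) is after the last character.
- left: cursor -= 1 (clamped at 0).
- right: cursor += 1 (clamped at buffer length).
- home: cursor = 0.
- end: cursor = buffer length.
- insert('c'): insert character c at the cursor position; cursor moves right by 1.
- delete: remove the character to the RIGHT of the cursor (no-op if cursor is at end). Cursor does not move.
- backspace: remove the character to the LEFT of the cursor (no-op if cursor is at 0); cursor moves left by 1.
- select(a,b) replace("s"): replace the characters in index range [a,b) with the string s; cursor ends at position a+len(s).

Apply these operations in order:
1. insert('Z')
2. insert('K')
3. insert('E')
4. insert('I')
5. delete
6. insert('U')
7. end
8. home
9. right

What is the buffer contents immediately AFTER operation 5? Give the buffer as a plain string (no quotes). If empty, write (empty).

After op 1 (insert('Z')): buf='ZVONOBWA' cursor=1
After op 2 (insert('K')): buf='ZKVONOBWA' cursor=2
After op 3 (insert('E')): buf='ZKEVONOBWA' cursor=3
After op 4 (insert('I')): buf='ZKEIVONOBWA' cursor=4
After op 5 (delete): buf='ZKEIONOBWA' cursor=4

Answer: ZKEIONOBWA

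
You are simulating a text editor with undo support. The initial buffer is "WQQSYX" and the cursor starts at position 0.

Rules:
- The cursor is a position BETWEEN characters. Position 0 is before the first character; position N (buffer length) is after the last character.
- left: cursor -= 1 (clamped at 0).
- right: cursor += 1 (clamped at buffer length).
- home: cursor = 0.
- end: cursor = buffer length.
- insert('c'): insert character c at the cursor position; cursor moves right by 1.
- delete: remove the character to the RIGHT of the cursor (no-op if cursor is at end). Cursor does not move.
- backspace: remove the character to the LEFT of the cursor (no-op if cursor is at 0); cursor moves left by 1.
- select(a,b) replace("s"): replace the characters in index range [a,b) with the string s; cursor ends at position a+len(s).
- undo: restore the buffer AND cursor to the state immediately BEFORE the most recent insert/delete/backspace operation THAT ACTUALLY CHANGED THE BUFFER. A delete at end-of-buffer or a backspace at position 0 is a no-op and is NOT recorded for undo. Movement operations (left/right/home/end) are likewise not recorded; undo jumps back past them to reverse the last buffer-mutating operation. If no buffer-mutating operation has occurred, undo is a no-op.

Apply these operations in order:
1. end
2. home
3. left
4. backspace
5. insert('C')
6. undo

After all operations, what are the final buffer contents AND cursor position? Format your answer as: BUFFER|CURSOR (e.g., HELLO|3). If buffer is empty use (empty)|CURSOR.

After op 1 (end): buf='WQQSYX' cursor=6
After op 2 (home): buf='WQQSYX' cursor=0
After op 3 (left): buf='WQQSYX' cursor=0
After op 4 (backspace): buf='WQQSYX' cursor=0
After op 5 (insert('C')): buf='CWQQSYX' cursor=1
After op 6 (undo): buf='WQQSYX' cursor=0

Answer: WQQSYX|0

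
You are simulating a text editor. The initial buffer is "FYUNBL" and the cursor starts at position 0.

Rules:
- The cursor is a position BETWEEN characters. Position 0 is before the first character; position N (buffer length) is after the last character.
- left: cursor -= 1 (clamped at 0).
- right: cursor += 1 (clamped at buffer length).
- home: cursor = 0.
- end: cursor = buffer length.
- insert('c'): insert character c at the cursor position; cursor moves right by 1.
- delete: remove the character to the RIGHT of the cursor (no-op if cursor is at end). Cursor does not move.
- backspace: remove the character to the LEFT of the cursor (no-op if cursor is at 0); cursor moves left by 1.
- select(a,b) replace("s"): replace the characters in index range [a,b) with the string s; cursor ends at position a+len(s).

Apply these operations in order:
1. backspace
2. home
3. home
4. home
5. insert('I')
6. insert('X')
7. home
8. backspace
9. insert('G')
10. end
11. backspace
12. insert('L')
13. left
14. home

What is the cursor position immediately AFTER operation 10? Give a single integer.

After op 1 (backspace): buf='FYUNBL' cursor=0
After op 2 (home): buf='FYUNBL' cursor=0
After op 3 (home): buf='FYUNBL' cursor=0
After op 4 (home): buf='FYUNBL' cursor=0
After op 5 (insert('I')): buf='IFYUNBL' cursor=1
After op 6 (insert('X')): buf='IXFYUNBL' cursor=2
After op 7 (home): buf='IXFYUNBL' cursor=0
After op 8 (backspace): buf='IXFYUNBL' cursor=0
After op 9 (insert('G')): buf='GIXFYUNBL' cursor=1
After op 10 (end): buf='GIXFYUNBL' cursor=9

Answer: 9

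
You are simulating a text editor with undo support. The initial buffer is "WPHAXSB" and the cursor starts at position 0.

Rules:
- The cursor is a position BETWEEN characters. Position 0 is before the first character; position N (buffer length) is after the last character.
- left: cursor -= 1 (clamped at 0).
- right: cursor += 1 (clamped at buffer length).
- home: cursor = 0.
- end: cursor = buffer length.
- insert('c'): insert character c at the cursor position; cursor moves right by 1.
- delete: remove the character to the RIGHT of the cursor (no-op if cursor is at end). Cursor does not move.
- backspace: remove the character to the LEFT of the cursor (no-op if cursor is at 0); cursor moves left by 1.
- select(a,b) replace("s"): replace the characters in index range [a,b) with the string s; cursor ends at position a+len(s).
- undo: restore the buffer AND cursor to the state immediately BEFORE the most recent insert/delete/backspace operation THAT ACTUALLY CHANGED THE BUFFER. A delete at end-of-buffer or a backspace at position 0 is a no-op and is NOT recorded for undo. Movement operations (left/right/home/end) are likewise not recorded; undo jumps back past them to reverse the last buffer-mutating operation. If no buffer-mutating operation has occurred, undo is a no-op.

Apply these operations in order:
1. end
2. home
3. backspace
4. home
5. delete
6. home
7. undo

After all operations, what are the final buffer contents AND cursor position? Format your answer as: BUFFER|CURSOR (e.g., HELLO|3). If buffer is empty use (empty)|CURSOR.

After op 1 (end): buf='WPHAXSB' cursor=7
After op 2 (home): buf='WPHAXSB' cursor=0
After op 3 (backspace): buf='WPHAXSB' cursor=0
After op 4 (home): buf='WPHAXSB' cursor=0
After op 5 (delete): buf='PHAXSB' cursor=0
After op 6 (home): buf='PHAXSB' cursor=0
After op 7 (undo): buf='WPHAXSB' cursor=0

Answer: WPHAXSB|0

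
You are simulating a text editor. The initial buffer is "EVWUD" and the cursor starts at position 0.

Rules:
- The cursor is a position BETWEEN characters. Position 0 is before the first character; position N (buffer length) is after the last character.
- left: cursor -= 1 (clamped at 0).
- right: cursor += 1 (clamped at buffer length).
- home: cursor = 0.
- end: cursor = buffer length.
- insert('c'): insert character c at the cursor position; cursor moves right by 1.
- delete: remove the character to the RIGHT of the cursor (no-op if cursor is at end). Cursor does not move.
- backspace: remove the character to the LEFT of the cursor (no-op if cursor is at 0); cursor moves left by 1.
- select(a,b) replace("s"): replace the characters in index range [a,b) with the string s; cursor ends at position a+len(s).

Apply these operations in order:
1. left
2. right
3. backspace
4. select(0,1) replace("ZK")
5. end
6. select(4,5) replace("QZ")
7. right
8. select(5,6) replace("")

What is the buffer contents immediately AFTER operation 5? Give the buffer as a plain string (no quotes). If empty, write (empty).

Answer: ZKWUD

Derivation:
After op 1 (left): buf='EVWUD' cursor=0
After op 2 (right): buf='EVWUD' cursor=1
After op 3 (backspace): buf='VWUD' cursor=0
After op 4 (select(0,1) replace("ZK")): buf='ZKWUD' cursor=2
After op 5 (end): buf='ZKWUD' cursor=5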